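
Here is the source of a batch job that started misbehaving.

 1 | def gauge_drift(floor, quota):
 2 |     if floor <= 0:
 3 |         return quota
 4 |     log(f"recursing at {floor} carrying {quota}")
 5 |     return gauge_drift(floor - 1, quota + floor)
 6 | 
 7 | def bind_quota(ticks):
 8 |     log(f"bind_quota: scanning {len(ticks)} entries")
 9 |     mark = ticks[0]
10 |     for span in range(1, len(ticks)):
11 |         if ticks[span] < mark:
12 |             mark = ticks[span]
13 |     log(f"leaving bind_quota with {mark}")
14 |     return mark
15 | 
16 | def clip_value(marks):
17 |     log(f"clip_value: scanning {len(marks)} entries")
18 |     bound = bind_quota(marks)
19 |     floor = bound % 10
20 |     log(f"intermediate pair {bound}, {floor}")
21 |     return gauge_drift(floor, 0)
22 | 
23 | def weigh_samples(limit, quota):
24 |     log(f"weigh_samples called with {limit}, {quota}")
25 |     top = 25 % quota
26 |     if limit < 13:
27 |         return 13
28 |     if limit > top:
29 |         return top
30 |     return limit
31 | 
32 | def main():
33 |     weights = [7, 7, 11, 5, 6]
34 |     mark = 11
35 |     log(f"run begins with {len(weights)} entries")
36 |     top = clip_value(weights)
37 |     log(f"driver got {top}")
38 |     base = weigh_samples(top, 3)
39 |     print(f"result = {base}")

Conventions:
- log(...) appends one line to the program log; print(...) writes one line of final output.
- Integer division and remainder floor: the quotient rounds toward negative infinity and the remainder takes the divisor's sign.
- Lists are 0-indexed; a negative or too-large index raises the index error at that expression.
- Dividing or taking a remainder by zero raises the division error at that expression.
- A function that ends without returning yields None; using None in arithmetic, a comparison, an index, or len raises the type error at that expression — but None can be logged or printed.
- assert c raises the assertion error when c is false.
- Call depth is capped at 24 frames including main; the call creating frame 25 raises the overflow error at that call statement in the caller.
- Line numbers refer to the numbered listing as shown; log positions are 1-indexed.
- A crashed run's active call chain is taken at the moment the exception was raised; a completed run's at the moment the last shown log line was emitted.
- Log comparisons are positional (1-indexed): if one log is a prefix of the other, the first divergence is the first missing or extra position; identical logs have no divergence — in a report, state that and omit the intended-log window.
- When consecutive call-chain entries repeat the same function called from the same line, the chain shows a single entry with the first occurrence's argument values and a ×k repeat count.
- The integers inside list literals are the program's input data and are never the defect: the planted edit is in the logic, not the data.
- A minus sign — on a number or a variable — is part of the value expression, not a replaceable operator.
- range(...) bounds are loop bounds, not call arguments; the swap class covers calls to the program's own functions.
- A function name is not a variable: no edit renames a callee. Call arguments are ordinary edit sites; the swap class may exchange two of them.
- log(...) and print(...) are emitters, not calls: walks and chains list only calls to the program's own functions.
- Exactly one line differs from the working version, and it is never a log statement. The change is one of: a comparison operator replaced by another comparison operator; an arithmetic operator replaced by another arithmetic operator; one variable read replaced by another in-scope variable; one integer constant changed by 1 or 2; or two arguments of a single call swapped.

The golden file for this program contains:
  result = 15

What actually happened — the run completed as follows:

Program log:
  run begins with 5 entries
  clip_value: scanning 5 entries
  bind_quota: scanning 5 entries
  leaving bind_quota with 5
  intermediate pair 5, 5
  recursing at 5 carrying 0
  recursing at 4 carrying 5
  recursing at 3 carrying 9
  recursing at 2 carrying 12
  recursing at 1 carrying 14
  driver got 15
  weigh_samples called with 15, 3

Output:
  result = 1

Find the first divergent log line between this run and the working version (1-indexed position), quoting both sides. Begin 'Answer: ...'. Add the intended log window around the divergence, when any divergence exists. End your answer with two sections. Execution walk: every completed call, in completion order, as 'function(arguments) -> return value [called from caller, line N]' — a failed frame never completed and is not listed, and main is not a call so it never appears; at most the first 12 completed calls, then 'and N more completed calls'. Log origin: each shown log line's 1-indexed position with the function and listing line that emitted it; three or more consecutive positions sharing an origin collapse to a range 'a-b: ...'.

Answer: none (the log streams are identical).
Execution walk:
  bind_quota([7, 7, 11, 5, 6]) -> 5  [called from clip_value, line 18]
  gauge_drift(0, 15) -> 15  [called from gauge_drift, line 5]
  gauge_drift(1, 14) -> 15  [called from gauge_drift, line 5]
  gauge_drift(2, 12) -> 15  [called from gauge_drift, line 5]
  gauge_drift(3, 9) -> 15  [called from gauge_drift, line 5]
  gauge_drift(4, 5) -> 15  [called from gauge_drift, line 5]
  gauge_drift(5, 0) -> 15  [called from clip_value, line 21]
  clip_value([7, 7, 11, 5, 6]) -> 15  [called from main, line 36]
  weigh_samples(15, 3) -> 1  [called from main, line 38]
Origin of each log line:
  1: logged in main at line 35
  2: logged in clip_value at line 17
  3: logged in bind_quota at line 8
  4: logged in bind_quota at line 13
  5: logged in clip_value at line 20
  6-10: logged in gauge_drift at line 4
  11: logged in main at line 37
  12: logged in weigh_samples at line 24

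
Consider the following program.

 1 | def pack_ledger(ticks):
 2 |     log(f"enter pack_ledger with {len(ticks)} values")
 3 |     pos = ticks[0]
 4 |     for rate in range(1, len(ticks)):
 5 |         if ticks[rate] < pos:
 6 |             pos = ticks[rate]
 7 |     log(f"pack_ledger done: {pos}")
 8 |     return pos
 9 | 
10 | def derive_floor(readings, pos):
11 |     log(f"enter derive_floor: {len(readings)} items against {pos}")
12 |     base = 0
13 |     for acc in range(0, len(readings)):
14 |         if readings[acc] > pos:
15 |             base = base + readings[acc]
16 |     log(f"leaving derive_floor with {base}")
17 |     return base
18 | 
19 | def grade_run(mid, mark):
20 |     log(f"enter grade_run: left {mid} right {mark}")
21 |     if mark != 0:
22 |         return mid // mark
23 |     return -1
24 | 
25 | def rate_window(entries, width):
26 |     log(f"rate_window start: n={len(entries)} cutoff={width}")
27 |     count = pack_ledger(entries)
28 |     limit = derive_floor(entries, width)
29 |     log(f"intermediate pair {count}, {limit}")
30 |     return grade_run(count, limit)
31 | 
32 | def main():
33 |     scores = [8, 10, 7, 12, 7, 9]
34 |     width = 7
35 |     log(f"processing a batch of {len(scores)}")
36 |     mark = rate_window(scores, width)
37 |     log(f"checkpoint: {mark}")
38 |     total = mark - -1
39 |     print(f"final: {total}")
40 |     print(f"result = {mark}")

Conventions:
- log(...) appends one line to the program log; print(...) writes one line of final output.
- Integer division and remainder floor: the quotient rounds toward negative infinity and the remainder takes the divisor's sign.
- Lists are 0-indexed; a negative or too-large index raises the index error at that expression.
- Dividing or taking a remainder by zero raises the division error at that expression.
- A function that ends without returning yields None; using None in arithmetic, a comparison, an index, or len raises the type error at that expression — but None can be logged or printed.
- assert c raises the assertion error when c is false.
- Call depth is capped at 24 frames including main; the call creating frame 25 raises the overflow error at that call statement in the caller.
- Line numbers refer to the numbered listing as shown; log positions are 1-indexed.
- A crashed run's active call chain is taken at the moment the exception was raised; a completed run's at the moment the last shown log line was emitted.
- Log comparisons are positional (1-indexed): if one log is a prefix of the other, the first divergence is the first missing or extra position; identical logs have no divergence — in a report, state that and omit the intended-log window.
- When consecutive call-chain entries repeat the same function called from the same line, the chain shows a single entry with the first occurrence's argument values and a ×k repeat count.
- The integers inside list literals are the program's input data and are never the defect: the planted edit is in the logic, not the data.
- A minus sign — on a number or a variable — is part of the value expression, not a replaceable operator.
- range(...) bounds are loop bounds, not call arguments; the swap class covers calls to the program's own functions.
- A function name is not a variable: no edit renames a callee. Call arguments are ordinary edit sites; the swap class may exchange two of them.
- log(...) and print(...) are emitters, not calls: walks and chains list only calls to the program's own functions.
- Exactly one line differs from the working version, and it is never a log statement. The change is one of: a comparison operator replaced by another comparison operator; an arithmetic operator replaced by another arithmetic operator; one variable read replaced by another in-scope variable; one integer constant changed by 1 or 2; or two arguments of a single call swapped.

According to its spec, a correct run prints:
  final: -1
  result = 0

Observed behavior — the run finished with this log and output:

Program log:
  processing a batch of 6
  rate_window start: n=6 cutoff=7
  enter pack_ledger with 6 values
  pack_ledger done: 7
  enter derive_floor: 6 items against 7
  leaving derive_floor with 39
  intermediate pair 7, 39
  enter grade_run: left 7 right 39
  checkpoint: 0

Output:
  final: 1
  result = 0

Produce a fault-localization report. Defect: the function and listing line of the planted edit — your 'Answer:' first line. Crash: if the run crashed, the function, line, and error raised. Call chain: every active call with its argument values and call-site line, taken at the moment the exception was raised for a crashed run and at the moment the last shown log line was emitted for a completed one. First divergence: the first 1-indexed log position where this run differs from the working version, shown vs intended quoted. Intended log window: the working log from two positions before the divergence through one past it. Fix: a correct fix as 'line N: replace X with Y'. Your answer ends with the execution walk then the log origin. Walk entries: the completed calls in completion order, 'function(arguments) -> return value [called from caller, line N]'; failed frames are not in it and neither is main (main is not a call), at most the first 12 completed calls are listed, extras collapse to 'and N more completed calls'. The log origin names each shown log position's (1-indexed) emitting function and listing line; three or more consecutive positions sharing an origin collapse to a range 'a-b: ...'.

Answer: the defect is in main at line 38.
The tell: Nothing in the log betrays the bug — only the output does.
Call chain: main.
First divergence: none; the two logs match at every position.
Execution walk:
  pack_ledger([8, 10, 7, 12, 7, 9]) -> 7  [called from rate_window, line 27]
  derive_floor([8, 10, 7, 12, 7, 9], 7) -> 39  [called from rate_window, line 28]
  grade_run(7, 39) -> 0  [called from rate_window, line 30]
  rate_window([8, 10, 7, 12, 7, 9], 7) -> 0  [called from main, line 36]
Origin of each log line:
  1: logged in main at line 35
  2: logged in rate_window at line 26
  3: logged in pack_ledger at line 2
  4: logged in pack_ledger at line 7
  5: logged in derive_floor at line 11
  6: logged in derive_floor at line 16
  7: logged in rate_window at line 29
  8: logged in grade_run at line 20
  9: logged in main at line 37
A correct fix: line 38: replace `-1` with `1`.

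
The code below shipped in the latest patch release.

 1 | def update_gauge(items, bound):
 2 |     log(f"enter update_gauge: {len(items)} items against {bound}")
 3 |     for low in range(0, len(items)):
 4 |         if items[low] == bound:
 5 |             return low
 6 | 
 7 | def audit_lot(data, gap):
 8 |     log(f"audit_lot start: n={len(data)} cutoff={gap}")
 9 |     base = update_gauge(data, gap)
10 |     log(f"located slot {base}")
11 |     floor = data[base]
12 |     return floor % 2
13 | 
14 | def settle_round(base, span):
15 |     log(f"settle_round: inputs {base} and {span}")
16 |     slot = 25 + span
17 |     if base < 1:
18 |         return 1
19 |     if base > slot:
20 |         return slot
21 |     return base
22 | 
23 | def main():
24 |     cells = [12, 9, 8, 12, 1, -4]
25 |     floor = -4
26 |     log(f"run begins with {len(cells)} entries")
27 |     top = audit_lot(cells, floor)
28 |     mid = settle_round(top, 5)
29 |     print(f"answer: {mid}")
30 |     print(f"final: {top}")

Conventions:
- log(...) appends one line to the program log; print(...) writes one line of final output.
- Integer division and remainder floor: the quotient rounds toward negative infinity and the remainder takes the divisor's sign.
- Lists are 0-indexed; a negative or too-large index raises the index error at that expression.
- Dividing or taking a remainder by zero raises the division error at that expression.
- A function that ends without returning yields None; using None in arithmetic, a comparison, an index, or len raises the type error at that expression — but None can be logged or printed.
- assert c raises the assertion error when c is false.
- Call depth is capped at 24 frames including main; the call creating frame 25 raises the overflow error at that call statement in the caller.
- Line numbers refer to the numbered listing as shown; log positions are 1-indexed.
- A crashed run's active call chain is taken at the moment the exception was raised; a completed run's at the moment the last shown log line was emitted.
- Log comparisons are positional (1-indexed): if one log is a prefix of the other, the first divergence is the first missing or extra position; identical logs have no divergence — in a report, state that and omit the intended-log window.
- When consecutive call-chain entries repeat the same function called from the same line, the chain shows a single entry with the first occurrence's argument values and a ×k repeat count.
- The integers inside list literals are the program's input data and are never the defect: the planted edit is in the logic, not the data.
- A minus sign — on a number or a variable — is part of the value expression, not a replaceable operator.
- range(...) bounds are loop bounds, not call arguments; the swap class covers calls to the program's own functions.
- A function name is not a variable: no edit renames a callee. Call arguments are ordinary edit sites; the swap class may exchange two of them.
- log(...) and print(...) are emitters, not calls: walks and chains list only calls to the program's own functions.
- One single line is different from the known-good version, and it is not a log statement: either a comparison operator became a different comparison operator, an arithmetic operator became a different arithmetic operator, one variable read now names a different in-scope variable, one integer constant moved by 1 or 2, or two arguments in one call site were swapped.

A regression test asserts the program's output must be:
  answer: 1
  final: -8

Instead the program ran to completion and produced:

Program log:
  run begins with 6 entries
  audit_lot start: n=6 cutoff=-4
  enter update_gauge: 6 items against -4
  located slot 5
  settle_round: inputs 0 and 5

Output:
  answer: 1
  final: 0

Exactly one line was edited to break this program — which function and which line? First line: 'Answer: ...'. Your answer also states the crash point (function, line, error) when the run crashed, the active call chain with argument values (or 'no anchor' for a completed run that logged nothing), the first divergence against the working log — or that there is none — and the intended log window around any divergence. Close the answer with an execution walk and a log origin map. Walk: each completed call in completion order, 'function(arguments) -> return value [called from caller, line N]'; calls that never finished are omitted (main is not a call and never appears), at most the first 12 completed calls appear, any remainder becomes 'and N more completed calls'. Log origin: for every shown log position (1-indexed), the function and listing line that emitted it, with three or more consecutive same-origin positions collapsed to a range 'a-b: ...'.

Answer: the defect is in audit_lot at line 12.
Key fact: Position 5 is the first bad log line: 'settle_round: inputs 0 and 5' should read 'settle_round: inputs -8 and 5'.
Call chain: main -> settle_round(0, 5) (called at line 28).
First divergence: position 5; shown 'settle_round: inputs 0 and 5' vs intended 'settle_round: inputs -8 and 5'.
Intended log window:
  3: enter update_gauge: 6 items against -4
  4: located slot 5
  5: settle_round: inputs -8 and 5
Execution walk:
  update_gauge([12, 9, 8, 12, 1, -4], -4) -> 5  [called from audit_lot, line 9]
  audit_lot([12, 9, 8, 12, 1, -4], -4) -> 0  [called from main, line 27]
  settle_round(0, 5) -> 1  [called from main, line 28]
Log origin:
  1 — main, line 26
  2 — audit_lot, line 8
  3 — update_gauge, line 2
  4 — audit_lot, line 10
  5 — settle_round, line 15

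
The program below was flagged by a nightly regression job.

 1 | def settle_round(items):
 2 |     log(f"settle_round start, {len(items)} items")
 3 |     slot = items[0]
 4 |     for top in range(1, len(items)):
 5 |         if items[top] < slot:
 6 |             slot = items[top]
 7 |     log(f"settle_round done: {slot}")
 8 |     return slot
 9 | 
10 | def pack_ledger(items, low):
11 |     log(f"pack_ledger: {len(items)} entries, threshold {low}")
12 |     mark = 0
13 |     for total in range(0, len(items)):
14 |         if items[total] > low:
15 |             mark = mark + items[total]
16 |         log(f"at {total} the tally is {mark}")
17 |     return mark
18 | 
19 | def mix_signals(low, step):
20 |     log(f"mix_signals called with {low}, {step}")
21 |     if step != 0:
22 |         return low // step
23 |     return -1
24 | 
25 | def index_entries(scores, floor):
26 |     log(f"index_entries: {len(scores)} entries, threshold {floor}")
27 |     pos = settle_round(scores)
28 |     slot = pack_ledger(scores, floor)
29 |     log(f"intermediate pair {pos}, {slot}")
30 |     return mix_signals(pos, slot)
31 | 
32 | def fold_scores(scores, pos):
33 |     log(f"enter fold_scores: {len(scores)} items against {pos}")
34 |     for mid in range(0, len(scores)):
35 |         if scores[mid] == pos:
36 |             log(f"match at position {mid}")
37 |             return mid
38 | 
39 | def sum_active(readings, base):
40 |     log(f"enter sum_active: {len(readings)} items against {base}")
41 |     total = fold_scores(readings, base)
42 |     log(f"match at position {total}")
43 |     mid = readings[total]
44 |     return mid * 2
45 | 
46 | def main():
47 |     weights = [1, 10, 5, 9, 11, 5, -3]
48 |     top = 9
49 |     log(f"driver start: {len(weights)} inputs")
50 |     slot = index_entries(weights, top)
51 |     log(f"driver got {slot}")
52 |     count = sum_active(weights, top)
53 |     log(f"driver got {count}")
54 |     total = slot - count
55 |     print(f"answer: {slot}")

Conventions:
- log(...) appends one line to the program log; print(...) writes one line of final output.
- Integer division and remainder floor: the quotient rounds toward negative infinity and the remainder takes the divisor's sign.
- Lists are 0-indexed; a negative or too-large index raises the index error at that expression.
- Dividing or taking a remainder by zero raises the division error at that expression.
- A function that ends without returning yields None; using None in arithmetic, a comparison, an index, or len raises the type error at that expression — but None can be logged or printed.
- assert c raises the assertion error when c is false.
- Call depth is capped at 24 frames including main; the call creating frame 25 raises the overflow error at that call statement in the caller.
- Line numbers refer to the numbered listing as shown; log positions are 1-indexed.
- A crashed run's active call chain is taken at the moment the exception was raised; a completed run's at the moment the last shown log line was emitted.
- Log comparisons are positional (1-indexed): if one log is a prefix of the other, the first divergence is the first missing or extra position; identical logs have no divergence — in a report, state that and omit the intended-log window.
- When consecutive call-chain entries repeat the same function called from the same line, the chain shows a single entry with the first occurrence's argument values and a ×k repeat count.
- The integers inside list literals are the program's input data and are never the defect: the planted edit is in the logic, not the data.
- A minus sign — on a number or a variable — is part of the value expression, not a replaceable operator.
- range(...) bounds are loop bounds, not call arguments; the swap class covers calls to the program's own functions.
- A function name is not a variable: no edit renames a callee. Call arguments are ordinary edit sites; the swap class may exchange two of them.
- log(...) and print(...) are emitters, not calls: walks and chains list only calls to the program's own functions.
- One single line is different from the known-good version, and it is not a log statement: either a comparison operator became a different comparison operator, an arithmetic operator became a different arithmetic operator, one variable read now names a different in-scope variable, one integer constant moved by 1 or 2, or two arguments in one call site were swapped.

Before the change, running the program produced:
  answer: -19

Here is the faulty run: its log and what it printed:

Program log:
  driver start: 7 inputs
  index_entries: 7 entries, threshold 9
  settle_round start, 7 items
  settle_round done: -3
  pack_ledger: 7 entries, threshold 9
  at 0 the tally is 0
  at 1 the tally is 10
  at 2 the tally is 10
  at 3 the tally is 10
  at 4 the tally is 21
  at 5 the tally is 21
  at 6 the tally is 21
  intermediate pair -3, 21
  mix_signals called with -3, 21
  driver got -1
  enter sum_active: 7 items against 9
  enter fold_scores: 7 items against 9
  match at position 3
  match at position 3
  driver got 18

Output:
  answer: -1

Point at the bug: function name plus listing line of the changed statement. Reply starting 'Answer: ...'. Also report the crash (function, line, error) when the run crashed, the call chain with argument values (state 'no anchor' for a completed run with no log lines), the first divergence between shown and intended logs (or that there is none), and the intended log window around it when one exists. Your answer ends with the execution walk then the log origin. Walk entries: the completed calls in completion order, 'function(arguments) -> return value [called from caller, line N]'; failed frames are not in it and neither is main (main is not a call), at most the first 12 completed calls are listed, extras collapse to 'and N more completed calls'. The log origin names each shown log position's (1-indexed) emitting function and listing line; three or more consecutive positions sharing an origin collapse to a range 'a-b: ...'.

Answer: the defect is in main at line 55.
Key observation: Every logged value matches the working version; the printed result is what differs.
Call chain: main.
First divergence: none (the log streams are identical).
Execution walk:
  settle_round([1, 10, 5, 9, 11, 5, -3]) -> -3  [called from index_entries, line 27]
  pack_ledger([1, 10, 5, 9, 11, 5, -3], 9) -> 21  [called from index_entries, line 28]
  mix_signals(-3, 21) -> -1  [called from index_entries, line 30]
  index_entries([1, 10, 5, 9, 11, 5, -3], 9) -> -1  [called from main, line 50]
  fold_scores([1, 10, 5, 9, 11, 5, -3], 9) -> 3  [called from sum_active, line 41]
  sum_active([1, 10, 5, 9, 11, 5, -3], 9) -> 18  [called from main, line 52]
Log origins:
  1 — main, line 49
  2 — index_entries, line 26
  3 — settle_round, line 2
  4 — settle_round, line 7
  5 — pack_ledger, line 11
  6-12 — pack_ledger, line 16
  13 — index_entries, line 29
  14 — mix_signals, line 20
  15 — main, line 51
  16 — sum_active, line 40
  17 — fold_scores, line 33
  18 — fold_scores, line 36
  19 — sum_active, line 42
  20 — main, line 53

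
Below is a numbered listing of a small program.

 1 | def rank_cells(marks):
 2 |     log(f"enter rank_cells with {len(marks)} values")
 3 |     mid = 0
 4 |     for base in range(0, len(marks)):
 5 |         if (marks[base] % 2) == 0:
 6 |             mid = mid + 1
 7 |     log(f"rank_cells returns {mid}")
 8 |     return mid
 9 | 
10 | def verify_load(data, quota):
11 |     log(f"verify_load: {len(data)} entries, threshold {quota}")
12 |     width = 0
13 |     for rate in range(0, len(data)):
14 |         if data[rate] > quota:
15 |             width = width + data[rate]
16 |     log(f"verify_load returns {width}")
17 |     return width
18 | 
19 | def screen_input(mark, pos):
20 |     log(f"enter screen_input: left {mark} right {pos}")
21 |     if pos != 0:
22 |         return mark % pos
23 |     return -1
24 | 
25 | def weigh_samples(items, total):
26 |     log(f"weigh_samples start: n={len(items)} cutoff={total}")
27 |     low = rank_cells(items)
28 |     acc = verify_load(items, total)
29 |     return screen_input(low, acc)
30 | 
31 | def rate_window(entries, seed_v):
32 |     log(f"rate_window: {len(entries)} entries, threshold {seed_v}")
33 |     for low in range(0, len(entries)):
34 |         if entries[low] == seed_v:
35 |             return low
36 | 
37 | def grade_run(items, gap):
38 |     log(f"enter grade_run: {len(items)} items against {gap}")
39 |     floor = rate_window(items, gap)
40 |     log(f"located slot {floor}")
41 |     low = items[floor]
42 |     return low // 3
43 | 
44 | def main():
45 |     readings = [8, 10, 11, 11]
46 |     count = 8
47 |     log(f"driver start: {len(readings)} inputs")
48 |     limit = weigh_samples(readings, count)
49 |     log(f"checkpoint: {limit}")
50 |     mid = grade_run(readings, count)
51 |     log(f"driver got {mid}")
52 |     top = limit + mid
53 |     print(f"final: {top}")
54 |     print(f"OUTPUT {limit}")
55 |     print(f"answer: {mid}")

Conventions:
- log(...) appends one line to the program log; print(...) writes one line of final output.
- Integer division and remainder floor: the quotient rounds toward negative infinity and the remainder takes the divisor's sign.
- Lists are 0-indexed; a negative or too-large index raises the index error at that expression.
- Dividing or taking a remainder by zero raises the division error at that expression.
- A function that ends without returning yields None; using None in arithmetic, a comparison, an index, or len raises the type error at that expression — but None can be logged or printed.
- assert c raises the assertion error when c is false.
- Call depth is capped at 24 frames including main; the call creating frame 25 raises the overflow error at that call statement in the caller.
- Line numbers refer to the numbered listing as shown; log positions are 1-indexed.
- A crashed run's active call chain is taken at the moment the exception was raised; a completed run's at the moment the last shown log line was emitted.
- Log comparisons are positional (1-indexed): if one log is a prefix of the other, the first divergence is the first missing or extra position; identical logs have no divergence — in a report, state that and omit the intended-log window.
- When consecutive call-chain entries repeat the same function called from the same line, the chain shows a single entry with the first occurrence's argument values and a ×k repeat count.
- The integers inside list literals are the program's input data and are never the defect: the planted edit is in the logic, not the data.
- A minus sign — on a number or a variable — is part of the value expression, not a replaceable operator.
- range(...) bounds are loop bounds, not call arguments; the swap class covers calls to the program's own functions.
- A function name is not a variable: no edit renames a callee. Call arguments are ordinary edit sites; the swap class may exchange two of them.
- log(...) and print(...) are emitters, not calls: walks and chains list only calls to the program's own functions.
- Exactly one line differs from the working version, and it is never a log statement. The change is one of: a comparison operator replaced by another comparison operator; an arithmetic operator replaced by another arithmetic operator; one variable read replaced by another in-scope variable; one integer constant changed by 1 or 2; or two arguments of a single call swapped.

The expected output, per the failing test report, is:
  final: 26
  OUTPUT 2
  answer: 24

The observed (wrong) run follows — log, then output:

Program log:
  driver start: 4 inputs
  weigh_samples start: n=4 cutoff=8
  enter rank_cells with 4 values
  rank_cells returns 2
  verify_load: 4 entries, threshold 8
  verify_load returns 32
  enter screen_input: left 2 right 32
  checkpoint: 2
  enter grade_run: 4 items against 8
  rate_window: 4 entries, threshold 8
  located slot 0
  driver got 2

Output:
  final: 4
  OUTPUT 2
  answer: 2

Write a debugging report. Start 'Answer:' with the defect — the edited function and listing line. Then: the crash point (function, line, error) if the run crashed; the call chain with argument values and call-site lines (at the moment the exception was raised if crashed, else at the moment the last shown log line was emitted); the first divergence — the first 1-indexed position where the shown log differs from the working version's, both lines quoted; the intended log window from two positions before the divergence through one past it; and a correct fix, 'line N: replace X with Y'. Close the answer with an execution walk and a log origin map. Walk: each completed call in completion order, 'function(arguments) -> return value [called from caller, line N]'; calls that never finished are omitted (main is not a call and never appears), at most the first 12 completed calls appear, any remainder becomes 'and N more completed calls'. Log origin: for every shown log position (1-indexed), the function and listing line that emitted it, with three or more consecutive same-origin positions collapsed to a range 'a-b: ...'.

Answer: the defect is in grade_run at line 42.
Key observation: Log line 12 is where behavior first shows: 'driver got 2' appears instead of 'driver got 24'.
Call chain: main.
First divergence: position 12; shown 'driver got 2' vs intended 'driver got 24'.
Intended log window:
  10: rate_window: 4 entries, threshold 8
  11: located slot 0
  12: driver got 24
Execution walk:
  rank_cells([8, 10, 11, 11]) -> 2  [called from weigh_samples, line 27]
  verify_load([8, 10, 11, 11], 8) -> 32  [called from weigh_samples, line 28]
  screen_input(2, 32) -> 2  [called from weigh_samples, line 29]
  weigh_samples([8, 10, 11, 11], 8) -> 2  [called from main, line 48]
  rate_window([8, 10, 11, 11], 8) -> 0  [called from grade_run, line 39]
  grade_run([8, 10, 11, 11], 8) -> 2  [called from main, line 50]
Origin of each log line:
  1: emitted by main (line 47)
  2: emitted by weigh_samples (line 26)
  3: emitted by rank_cells (line 2)
  4: emitted by rank_cells (line 7)
  5: emitted by verify_load (line 11)
  6: emitted by verify_load (line 16)
  7: emitted by screen_input (line 20)
  8: emitted by main (line 49)
  9: emitted by grade_run (line 38)
  10: emitted by rate_window (line 32)
  11: emitted by grade_run (line 40)
  12: emitted by main (line 51)
A correct fix: line 42: replace `//` with `*`.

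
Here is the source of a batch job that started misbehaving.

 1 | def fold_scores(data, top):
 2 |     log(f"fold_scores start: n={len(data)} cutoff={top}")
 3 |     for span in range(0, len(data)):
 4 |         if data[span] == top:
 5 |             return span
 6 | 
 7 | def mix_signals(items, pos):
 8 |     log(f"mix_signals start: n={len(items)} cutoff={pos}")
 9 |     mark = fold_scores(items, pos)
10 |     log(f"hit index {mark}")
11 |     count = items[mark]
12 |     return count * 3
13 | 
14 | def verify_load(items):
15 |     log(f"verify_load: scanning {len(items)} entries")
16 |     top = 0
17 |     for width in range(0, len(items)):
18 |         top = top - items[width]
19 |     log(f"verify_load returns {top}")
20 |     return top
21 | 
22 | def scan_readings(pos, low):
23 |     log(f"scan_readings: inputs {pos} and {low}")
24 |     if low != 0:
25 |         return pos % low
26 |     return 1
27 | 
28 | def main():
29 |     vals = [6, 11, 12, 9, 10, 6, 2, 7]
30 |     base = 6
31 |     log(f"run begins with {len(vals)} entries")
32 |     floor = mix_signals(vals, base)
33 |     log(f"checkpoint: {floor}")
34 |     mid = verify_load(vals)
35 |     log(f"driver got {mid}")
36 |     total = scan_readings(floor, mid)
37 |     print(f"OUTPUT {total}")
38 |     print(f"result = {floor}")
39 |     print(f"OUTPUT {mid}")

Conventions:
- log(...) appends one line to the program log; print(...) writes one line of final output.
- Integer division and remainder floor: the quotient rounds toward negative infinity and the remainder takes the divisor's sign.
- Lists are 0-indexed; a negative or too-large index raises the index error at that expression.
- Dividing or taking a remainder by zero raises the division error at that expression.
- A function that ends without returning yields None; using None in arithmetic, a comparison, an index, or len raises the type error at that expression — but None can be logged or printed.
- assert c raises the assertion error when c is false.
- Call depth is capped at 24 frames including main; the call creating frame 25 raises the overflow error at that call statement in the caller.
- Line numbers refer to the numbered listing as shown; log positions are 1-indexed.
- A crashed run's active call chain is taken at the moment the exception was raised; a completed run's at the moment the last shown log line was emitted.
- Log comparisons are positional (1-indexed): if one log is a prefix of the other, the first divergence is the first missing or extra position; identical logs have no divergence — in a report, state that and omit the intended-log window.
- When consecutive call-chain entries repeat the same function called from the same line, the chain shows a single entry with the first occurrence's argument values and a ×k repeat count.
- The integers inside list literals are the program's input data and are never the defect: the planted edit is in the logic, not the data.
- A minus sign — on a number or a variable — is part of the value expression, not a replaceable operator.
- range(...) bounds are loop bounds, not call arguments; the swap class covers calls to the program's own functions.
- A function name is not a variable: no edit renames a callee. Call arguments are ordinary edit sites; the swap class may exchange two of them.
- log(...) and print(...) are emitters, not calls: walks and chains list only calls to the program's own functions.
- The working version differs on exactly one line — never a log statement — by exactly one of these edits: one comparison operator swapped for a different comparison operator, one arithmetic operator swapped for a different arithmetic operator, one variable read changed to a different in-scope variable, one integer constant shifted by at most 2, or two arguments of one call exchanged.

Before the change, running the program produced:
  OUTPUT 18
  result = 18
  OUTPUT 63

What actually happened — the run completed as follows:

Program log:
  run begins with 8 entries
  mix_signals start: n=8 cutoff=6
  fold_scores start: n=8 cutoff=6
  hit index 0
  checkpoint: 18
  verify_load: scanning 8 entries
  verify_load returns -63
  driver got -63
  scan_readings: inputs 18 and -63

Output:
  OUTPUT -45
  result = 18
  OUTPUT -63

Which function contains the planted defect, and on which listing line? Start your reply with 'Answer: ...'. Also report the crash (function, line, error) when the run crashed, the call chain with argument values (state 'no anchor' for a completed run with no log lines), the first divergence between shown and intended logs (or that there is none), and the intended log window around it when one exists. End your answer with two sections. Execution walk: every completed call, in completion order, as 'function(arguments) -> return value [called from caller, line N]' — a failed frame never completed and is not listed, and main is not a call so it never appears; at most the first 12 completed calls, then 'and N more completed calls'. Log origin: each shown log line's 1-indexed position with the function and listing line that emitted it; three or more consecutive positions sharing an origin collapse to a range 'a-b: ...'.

Answer: the defect is in verify_load at line 18.
The tell: Position 7 is the first bad log line: 'verify_load returns -63' should read 'verify_load returns 63'.
Call chain: main -> scan_readings(18, -63) (called at line 36).
First divergence: position 7 — shown 'verify_load returns -63', intended 'verify_load returns 63'.
Intended log window:
  5: checkpoint: 18
  6: verify_load: scanning 8 entries
  7: verify_load returns 63
  8: driver got 63
Execution walk:
  fold_scores([6, 11, 12, 9, 10, 6, 2, 7], 6) -> 0  [called from mix_signals, line 9]
  mix_signals([6, 11, 12, 9, 10, 6, 2, 7], 6) -> 18  [called from main, line 32]
  verify_load([6, 11, 12, 9, 10, 6, 2, 7]) -> -63  [called from main, line 34]
  scan_readings(18, -63) -> -45  [called from main, line 36]
Log origin:
  1: from main, line 31
  2: from mix_signals, line 8
  3: from fold_scores, line 2
  4: from mix_signals, line 10
  5: from main, line 33
  6: from verify_load, line 15
  7: from verify_load, line 19
  8: from main, line 35
  9: from scan_readings, line 23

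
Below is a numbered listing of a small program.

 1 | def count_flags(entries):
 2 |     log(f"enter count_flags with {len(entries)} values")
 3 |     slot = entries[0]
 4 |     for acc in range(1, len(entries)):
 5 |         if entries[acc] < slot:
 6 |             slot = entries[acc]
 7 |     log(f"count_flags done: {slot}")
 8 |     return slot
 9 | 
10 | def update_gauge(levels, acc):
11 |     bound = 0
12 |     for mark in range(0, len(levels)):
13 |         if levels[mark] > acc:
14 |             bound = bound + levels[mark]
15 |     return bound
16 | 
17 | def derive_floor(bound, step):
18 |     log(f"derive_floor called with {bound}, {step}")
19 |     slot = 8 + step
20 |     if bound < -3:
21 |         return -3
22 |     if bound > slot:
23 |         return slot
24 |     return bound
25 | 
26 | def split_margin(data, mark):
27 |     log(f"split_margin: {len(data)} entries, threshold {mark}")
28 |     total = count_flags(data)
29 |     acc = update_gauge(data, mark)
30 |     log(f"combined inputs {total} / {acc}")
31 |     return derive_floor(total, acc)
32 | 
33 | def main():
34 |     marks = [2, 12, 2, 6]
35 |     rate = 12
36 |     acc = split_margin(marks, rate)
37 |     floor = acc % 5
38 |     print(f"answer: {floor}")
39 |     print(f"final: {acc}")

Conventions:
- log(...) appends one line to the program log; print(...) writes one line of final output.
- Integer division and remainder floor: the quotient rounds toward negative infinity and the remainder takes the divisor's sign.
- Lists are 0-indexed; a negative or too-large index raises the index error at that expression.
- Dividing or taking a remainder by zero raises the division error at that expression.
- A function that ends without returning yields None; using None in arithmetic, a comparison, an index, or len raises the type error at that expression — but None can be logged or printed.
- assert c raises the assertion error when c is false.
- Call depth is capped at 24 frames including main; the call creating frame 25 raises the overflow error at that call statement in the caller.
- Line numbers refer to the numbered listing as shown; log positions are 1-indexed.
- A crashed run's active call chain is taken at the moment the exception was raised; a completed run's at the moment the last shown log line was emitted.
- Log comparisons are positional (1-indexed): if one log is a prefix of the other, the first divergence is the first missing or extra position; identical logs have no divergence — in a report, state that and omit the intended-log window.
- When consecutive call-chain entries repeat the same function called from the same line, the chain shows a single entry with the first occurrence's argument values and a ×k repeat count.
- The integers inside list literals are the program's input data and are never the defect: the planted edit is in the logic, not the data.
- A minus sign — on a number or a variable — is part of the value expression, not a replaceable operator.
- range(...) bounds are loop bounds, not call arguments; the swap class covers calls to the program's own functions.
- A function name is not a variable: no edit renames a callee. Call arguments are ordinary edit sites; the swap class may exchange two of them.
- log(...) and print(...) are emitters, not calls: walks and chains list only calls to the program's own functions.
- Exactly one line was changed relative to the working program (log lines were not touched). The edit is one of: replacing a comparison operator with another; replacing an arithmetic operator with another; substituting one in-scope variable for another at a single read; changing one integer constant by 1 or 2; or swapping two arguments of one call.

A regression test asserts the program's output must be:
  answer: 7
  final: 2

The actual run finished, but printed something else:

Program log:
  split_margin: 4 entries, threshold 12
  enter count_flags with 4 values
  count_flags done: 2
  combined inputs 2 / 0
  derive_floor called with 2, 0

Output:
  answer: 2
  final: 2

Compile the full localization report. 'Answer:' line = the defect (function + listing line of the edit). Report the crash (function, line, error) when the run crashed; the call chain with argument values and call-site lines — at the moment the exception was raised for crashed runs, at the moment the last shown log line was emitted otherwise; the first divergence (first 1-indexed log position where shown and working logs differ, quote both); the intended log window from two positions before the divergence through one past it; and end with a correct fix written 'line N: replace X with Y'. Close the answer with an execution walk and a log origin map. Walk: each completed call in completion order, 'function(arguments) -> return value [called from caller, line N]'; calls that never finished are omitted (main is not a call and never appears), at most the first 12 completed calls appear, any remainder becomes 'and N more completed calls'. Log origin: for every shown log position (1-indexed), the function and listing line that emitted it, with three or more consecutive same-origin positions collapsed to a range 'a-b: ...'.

Answer: the defect is in main at line 37.
Key observation: Log streams are identical — the defect surfaces only in the printed output.
Call chain: main -> split_margin([2, 12, 2, 6], 12) (called at line 36) -> derive_floor(2, 0) (called at line 31).
First divergence: there is none — every log position agrees.
Execution walk:
  count_flags([2, 12, 2, 6]) -> 2  [called from split_margin, line 28]
  update_gauge([2, 12, 2, 6], 12) -> 0  [called from split_margin, line 29]
  derive_floor(2, 0) -> 2  [called from split_margin, line 31]
  split_margin([2, 12, 2, 6], 12) -> 2  [called from main, line 36]
Log origin:
  1 — split_margin, line 27
  2 — count_flags, line 2
  3 — count_flags, line 7
  4 — split_margin, line 30
  5 — derive_floor, line 18
A correct fix: line 37: replace `%` with `+`.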